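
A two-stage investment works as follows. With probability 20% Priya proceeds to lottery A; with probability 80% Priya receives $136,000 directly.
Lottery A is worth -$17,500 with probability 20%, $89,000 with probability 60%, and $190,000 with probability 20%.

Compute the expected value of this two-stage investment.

EV(A) = 0.2 × (-17500) + 0.6 × 89000 + 0.2 × 190000 = -3500 + 53400 + 38000 = 87900
Branch B: 136000 (certain)
Overall = 0.2 × 87900 + 0.8 × 136000 = 17580 + 108800 = 126380

$126,380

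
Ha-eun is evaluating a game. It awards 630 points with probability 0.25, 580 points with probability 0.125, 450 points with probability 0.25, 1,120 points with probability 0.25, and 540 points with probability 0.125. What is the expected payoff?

EV = 0.25 × 630 + 0.125 × 580 + 0.25 × 450 + 0.25 × 1120 + 0.125 × 540 = 157.5 + 72.5 + 112.5 + 280 + 67.5 = 690

690 points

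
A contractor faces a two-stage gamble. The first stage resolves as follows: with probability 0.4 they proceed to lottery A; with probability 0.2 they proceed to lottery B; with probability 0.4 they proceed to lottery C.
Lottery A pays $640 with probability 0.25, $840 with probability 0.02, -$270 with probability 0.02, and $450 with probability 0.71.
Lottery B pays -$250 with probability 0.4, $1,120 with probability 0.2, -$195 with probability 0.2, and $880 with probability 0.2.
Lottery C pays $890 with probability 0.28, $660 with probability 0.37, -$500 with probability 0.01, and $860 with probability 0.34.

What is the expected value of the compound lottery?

$560.88

EV(A) = 0.25 × 640 + 0.02 × 840 + 0.02 × (-270) + 0.71 × 450 = 160 + 16.8 − 5.4 + 319.5 = 490.9
EV(B) = 0.4 × (-250) + 0.2 × 1120 + 0.2 × (-195) + 0.2 × 880 = -100 + 224 − 39 + 176 = 261
EV(C) = 0.28 × 890 + 0.37 × 660 + 0.01 × (-500) + 0.34 × 860 = 249.2 + 244.2 − 5 + 292.4 = 780.8
Overall = 0.4 × 490.9 + 0.2 × 261 + 0.4 × 780.8 = 196.36 + 52.2 + 312.32 = 560.88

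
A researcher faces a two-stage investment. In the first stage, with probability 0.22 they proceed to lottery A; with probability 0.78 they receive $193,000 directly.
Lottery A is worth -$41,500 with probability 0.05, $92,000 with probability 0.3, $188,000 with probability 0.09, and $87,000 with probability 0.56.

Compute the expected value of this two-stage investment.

EV(A) = 0.05 × (-41500) + 0.3 × 92000 + 0.09 × 188000 + 0.56 × 87000 = -2075 + 27600 + 16920 + 48720 = 91165
Branch B: 193000 (certain)
Overall = 0.22 × 91165 + 0.78 × 193000 = 20056.3 + 150540 = 170596.3

$170,596.30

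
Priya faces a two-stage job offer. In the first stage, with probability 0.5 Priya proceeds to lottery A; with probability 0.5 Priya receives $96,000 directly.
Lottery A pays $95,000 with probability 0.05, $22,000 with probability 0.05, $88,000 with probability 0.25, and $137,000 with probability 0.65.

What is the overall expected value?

EV(A) = 0.05 × 95000 + 0.05 × 22000 + 0.25 × 88000 + 0.65 × 137000 = 4750 + 1100 + 22000 + 89050 = 116900
Branch B: 96000 (certain)
Overall = 0.5 × 116900 + 0.5 × 96000 = 58450 + 48000 = 106450

$106,450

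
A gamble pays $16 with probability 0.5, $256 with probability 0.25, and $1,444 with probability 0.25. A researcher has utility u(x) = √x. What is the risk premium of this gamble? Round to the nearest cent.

E[u] = 0.5·√16 + 0.25·√256 + 0.25·√1444 = 0.5·4 + 0.25·16 + 0.25·38 = 15.5
CE = (15.5)² = 240.25
Risk premium = EV − CE = 433 − 240.25 = 192.75

$192.75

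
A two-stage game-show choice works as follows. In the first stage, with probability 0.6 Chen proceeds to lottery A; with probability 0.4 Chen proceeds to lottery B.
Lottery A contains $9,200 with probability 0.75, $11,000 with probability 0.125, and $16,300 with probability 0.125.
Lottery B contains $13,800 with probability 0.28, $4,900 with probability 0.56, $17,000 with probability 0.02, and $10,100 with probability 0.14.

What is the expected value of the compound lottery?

$9,532.30

EV(A) = 0.75 × 9200 + 0.125 × 11000 + 0.125 × 16300 = 6900 + 1375 + 2037.5 = 10312.5
EV(B) = 0.28 × 13800 + 0.56 × 4900 + 0.02 × 17000 + 0.14 × 10100 = 3864 + 2744 + 340 + 1414 = 8362
Overall = 0.6 × 10312.5 + 0.4 × 8362 = 6187.5 + 3344.8 = 9532.3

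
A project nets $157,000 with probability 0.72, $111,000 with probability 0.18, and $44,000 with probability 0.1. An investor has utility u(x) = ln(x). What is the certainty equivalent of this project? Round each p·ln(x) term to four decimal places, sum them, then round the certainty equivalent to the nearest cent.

E[u] = 0.72·ln(157000) + 0.18·ln(111000) + 0.1·ln(44000) = 8.6141 + 2.0911 + 1.0692 = 11.7744
CE = e^11.7744 ≈ 129884.39

$129,884.39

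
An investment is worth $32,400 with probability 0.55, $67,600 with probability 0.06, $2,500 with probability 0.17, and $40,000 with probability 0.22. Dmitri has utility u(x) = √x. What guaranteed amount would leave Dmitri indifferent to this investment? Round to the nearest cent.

E[u] = 0.55·√32400 + 0.06·√67600 + 0.17·√2500 + 0.22·√40000 = 0.55·180 + 0.06·260 + 0.17·50 + 0.22·200 = 167.1
CE = (167.1)² = 27922.41

$27,922.41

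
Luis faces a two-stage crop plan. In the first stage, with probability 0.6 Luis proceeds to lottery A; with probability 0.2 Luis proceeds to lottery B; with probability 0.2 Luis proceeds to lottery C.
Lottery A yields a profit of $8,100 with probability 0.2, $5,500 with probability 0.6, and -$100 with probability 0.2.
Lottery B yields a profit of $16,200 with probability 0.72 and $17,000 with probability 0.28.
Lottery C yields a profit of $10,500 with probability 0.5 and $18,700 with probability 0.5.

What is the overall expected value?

$9,144.80

EV(A) = 0.2 × 8100 + 0.6 × 5500 + 0.2 × (-100) = 1620 + 3300 − 20 = 4900
EV(B) = 0.72 × 16200 + 0.28 × 17000 = 11664 + 4760 = 16424
EV(C) = 0.5 × 10500 + 0.5 × 18700 = 5250 + 9350 = 14600
Overall = 0.6 × 4900 + 0.2 × 16424 + 0.2 × 14600 = 2940 + 3284.8 + 2920 = 9144.8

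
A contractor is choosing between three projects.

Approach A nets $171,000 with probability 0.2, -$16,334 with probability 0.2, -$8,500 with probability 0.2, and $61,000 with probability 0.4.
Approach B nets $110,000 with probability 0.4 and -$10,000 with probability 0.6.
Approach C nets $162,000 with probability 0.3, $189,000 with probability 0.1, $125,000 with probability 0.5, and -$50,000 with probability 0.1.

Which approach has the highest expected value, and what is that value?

Approach C ($125,000)

Approach A = 0.2 × 171000 + 0.2 × (-16334) + 0.2 × (-8500) + 0.4 × 61000 = 34200 − 3266.8 − 1700 + 24400 = 53633.2
Approach B = 0.4 × 110000 + 0.6 × (-10000) = 44000 − 6000 = 38000
Approach C = 0.3 × 162000 + 0.1 × 189000 + 0.5 × 125000 + 0.1 × (-50000) = 48600 + 18900 + 62500 − 5000 = 125000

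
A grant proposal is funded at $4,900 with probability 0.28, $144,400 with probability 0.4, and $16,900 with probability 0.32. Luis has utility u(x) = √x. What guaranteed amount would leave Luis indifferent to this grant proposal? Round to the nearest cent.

E[u] = 0.28·√4900 + 0.4·√144400 + 0.32·√16900 = 0.28·70 + 0.4·380 + 0.32·130 = 213.2
CE = (213.2)² = 45454.24

$45,454.24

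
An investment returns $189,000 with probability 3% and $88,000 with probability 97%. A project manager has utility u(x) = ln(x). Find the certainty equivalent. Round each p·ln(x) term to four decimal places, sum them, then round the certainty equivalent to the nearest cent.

E[u] = 0.03·ln(189000) + 0.97·ln(88000) = 0.3645 + 11.0435 = 11.4080
CE = e^11.4080 ≈ 90039.16

$90,039.16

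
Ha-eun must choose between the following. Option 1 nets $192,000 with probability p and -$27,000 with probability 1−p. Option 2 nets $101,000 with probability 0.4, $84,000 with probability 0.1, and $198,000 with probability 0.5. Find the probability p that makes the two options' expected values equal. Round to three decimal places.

p = 0.798

EV(Option 2) = 0.4 × 101000 + 0.1 × 84000 + 0.5 × 198000 = 40400 + 8400 + 99000 = 147800
p·192000 + (1−p)·(-27000) = 147800
219000p − 27000 = 147800
p = (147800 + 27000) / 219000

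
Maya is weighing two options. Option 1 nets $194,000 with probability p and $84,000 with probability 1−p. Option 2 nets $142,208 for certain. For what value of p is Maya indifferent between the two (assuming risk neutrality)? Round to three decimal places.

p·194000 + (1−p)·84000 = 142208
110000p + 84000 = 142208
p = (142208 − 84000) / 110000

p = 0.529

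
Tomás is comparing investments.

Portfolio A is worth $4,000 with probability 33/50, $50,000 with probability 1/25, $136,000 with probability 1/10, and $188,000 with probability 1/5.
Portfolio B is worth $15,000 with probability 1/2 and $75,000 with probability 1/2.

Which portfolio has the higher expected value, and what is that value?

Portfolio A = 33/50 × 4000 + 1/25 × 50000 + 1/10 × 136000 + 1/5 × 188000 = 2640 + 2000 + 13600 + 37600 = 55840
Portfolio B = 1/2 × 15000 + 1/2 × 75000 = 7500 + 37500 = 45000

Portfolio A ($55,840)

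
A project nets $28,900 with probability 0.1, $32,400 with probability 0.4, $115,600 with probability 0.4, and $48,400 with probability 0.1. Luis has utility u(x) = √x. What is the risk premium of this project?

$5,921

E[u] = 0.1·√28900 + 0.4·√32400 + 0.4·√115600 + 0.1·√48400 = 0.1·170 + 0.4·180 + 0.4·340 + 0.1·220 = 247
CE = (247)² = 61009
Risk premium = EV − CE = 66930 − 61009 = 5921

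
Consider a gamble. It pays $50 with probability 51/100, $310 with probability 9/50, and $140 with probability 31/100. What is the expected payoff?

$124.70

EV = 51/100 × 50 + 9/50 × 310 + 31/100 × 140 = 25.5 + 55.8 + 43.4 = 124.7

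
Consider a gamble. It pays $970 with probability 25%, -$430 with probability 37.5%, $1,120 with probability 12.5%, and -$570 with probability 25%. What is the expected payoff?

EV = 0.25 × 970 + 0.375 × (-430) + 0.125 × 1120 + 0.25 × (-570) = 242.5 − 161.25 + 140 − 142.5 = 78.75

$78.75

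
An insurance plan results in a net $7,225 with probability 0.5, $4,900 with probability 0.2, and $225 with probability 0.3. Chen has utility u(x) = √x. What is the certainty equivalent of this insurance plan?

$3,721

E[u] = 0.5·√7225 + 0.2·√4900 + 0.3·√225 = 0.5·85 + 0.2·70 + 0.3·15 = 61
CE = (61)² = 3721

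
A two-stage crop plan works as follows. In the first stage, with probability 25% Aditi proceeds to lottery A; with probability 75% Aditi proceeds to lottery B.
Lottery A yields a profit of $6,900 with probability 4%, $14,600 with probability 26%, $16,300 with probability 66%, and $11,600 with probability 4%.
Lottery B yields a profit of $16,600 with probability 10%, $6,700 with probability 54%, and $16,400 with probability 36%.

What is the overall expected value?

$12,210

EV(A) = 0.04 × 6900 + 0.26 × 14600 + 0.66 × 16300 + 0.04 × 11600 = 276 + 3796 + 10758 + 464 = 15294
EV(B) = 0.1 × 16600 + 0.54 × 6700 + 0.36 × 16400 = 1660 + 3618 + 5904 = 11182
Overall = 0.25 × 15294 + 0.75 × 11182 = 3823.5 + 8386.5 = 12210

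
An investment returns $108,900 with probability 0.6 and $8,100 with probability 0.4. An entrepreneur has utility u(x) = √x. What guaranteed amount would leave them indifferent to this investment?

$54,756

E[u] = 0.6·√108900 + 0.4·√8100 = 0.6·330 + 0.4·90 = 234
CE = (234)² = 54756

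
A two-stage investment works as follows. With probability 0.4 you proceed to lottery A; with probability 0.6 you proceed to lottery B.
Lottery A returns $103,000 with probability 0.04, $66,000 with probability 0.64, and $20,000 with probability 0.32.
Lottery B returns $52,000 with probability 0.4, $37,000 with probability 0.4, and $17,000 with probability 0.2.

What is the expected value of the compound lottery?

$44,504

EV(A) = 0.04 × 103000 + 0.64 × 66000 + 0.32 × 20000 = 4120 + 42240 + 6400 = 52760
EV(B) = 0.4 × 52000 + 0.4 × 37000 + 0.2 × 17000 = 20800 + 14800 + 3400 = 39000
Overall = 0.4 × 52760 + 0.6 × 39000 = 21104 + 23400 = 44504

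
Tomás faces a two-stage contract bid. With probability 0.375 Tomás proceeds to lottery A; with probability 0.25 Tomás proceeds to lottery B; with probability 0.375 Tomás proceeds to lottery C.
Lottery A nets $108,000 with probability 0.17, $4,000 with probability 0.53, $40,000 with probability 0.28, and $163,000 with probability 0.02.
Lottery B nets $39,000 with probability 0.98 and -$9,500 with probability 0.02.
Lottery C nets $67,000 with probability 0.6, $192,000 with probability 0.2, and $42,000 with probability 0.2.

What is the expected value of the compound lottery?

EV(A) = 0.17 × 108000 + 0.53 × 4000 + 0.28 × 40000 + 0.02 × 163000 = 18360 + 2120 + 11200 + 3260 = 34940
EV(B) = 0.98 × 39000 + 0.02 × (-9500) = 38220 − 190 = 38030
EV(C) = 0.6 × 67000 + 0.2 × 192000 + 0.2 × 42000 = 40200 + 38400 + 8400 = 87000
Overall = 0.375 × 34940 + 0.25 × 38030 + 0.375 × 87000 = 13102.5 + 9507.5 + 32625 = 55235

$55,235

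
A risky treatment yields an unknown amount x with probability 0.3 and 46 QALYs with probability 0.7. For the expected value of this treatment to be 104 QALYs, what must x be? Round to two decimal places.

0.3·x + 0.7·46 = 104
0.3·x = 104 − 32.2 = 71.8
x = 71.8 / 0.3 = 239.3333

x = 239.33 QALYs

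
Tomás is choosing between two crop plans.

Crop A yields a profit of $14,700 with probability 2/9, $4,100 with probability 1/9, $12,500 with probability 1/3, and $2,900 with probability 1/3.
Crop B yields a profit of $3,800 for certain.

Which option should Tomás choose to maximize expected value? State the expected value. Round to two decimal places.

Crop A ($8,855.56)

Crop A = 2/9 × 14700 + 1/9 × 4100 + 1/3 × 12500 + 1/3 × 2900 = 3266.6667 + 455.5556 + 4166.6667 + 966.6667 = 8855.5556
Crop B: 3800 (certain)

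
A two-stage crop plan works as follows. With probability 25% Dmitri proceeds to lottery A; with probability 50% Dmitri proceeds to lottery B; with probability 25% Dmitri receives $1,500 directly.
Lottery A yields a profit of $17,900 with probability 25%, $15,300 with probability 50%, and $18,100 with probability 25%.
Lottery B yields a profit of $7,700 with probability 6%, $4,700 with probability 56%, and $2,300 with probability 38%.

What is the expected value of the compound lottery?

EV(A) = 0.25 × 17900 + 0.5 × 15300 + 0.25 × 18100 = 4475 + 7650 + 4525 = 16650
EV(B) = 0.06 × 7700 + 0.56 × 4700 + 0.38 × 2300 = 462 + 2632 + 874 = 3968
Branch C: 1500 (certain)
Overall = 0.25 × 16650 + 0.5 × 3968 + 0.25 × 1500 = 4162.5 + 1984 + 375 = 6521.5

$6,521.50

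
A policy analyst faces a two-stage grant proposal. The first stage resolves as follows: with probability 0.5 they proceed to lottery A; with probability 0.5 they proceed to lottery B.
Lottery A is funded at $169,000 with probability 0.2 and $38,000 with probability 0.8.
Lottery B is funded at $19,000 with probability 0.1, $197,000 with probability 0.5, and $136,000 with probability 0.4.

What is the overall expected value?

EV(A) = 0.2 × 169000 + 0.8 × 38000 = 33800 + 30400 = 64200
EV(B) = 0.1 × 19000 + 0.5 × 197000 + 0.4 × 136000 = 1900 + 98500 + 54400 = 154800
Overall = 0.5 × 64200 + 0.5 × 154800 = 32100 + 77400 = 109500

$109,500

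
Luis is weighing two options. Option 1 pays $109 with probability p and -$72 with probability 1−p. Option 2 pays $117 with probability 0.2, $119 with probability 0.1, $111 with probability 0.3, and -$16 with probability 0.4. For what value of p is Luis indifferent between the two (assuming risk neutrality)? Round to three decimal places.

p = 0.741

EV(Option 2) = 0.2 × 117 + 0.1 × 119 + 0.3 × 111 + 0.4 × (-16) = 23.4 + 11.9 + 33.3 − 6.4 = 62.2
p·109 + (1−p)·(-72) = 62.2
181p − 72 = 62.2
p = (62.2 + 72) / 181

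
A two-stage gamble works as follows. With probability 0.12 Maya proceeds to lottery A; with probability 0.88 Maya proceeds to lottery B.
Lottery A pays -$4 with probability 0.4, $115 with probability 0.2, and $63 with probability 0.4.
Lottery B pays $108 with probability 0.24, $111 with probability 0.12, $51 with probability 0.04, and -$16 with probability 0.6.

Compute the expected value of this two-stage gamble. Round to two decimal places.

$33.47

EV(A) = 0.4 × (-4) + 0.2 × 115 + 0.4 × 63 = -1.6 + 23 + 25.2 = 46.6
EV(B) = 0.24 × 108 + 0.12 × 111 + 0.04 × 51 + 0.6 × (-16) = 25.92 + 13.32 + 2.04 − 9.6 = 31.68
Overall = 0.12 × 46.6 + 0.88 × 31.68 = 5.592 + 27.8784 = 33.4704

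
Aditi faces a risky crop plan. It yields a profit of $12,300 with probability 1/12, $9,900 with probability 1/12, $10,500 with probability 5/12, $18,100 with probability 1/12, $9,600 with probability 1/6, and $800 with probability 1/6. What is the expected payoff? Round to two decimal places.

EV = 1/12 × 12300 + 1/12 × 9900 + 5/12 × 10500 + 1/12 × 18100 + 1/6 × 9600 + 1/6 × 800 = 1025 + 825 + 4375 + 1508.3333 + 1600 + 133.3333 = 9466.6667

$9,466.67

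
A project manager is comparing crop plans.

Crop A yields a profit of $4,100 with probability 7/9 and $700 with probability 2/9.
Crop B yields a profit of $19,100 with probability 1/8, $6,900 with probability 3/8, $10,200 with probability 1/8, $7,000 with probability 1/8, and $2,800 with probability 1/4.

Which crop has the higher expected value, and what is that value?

Crop A = 7/9 × 4100 + 2/9 × 700 = 3188.8889 + 155.5556 = 3344.4444
Crop B = 1/8 × 19100 + 3/8 × 6900 + 1/8 × 10200 + 1/8 × 7000 + 1/4 × 2800 = 2387.5 + 2587.5 + 1275 + 875 + 700 = 7825

Crop B ($7,825)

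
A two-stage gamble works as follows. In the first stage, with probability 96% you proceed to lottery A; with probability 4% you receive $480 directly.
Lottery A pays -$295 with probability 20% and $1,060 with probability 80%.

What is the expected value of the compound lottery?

EV(A) = 0.2 × (-295) + 0.8 × 1060 = -59 + 848 = 789
Branch B: 480 (certain)
Overall = 0.96 × 789 + 0.04 × 480 = 757.44 + 19.2 = 776.64

$776.64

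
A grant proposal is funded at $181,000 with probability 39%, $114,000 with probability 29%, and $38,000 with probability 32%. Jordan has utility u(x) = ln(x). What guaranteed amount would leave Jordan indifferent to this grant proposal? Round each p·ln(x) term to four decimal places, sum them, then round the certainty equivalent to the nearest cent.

$96,047.68

E[u] = 0.39·ln(181000) + 0.29·ln(114000) + 0.32·ln(38000) = 4.7214 + 3.3767 + 3.3745 = 11.4726
CE = e^11.4726 ≈ 96047.68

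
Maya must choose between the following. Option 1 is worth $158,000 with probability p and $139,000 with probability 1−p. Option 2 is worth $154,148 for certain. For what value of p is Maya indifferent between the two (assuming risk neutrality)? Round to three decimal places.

p = 0.797

p·158000 + (1−p)·139000 = 154148
19000p + 139000 = 154148
p = (154148 − 139000) / 19000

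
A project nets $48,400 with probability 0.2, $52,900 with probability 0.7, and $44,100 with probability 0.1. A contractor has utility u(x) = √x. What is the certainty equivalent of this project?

E[u] = 0.2·√48400 + 0.7·√52900 + 0.1·√44100 = 0.2·220 + 0.7·230 + 0.1·210 = 226
CE = (226)² = 51076

$51,076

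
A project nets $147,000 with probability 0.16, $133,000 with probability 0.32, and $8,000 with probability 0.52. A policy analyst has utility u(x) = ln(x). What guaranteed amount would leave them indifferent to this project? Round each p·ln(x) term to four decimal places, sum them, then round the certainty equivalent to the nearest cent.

E[u] = 0.16·ln(147000) + 0.32·ln(133000) + 0.52·ln(8000) = 1.9037 + 3.7754 + 4.6733 = 10.3524
CE = e^10.3524 ≈ 31332.15

$31,332.15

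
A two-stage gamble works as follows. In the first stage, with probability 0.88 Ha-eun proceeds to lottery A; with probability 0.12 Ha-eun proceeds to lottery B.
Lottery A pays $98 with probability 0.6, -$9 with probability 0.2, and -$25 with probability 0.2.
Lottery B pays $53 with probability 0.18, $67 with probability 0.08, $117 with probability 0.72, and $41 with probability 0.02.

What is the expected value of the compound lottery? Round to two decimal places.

EV(A) = 0.6 × 98 + 0.2 × (-9) + 0.2 × (-25) = 58.8 − 1.8 − 5 = 52
EV(B) = 0.18 × 53 + 0.08 × 67 + 0.72 × 117 + 0.02 × 41 = 9.54 + 5.36 + 84.24 + 0.82 = 99.96
Overall = 0.88 × 52 + 0.12 × 99.96 = 45.76 + 11.9952 = 57.7552

$57.76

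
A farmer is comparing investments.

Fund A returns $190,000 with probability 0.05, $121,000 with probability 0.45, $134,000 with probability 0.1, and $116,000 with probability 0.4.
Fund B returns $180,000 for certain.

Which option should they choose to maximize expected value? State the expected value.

Fund B ($180,000)

Fund A = 0.05 × 190000 + 0.45 × 121000 + 0.1 × 134000 + 0.4 × 116000 = 9500 + 54450 + 13400 + 46400 = 123750
Fund B: 180000 (certain)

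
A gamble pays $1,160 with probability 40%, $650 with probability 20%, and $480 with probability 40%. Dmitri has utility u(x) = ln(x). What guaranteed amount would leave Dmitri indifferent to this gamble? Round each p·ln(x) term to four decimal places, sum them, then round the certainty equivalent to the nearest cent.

$725.89

E[u] = 0.4·ln(1160) + 0.2·ln(650) + 0.4·ln(480) = 2.8225 + 1.2954 + 2.4695 = 6.5874
CE = e^6.5874 ≈ 725.89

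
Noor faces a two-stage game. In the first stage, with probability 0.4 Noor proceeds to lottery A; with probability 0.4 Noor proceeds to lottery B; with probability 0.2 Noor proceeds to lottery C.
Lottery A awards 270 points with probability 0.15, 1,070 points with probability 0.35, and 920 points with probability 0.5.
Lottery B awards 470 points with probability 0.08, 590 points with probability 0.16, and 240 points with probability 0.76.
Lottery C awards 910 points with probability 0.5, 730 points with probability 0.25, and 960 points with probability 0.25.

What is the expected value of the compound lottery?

EV(A) = 0.15 × 270 + 0.35 × 1070 + 0.5 × 920 = 40.5 + 374.5 + 460 = 875
EV(B) = 0.08 × 470 + 0.16 × 590 + 0.76 × 240 = 37.6 + 94.4 + 182.4 = 314.4
EV(C) = 0.5 × 910 + 0.25 × 730 + 0.25 × 960 = 455 + 182.5 + 240 = 877.5
Overall = 0.4 × 875 + 0.4 × 314.4 + 0.2 × 877.5 = 350 + 125.76 + 175.5 = 651.26

651.26 points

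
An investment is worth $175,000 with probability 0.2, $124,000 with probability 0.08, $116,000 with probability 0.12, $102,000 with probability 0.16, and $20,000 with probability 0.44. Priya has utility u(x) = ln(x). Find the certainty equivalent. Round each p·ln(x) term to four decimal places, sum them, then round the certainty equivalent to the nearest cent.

E[u] = 0.2·ln(175000) + 0.08·ln(124000) + 0.12·ln(116000) + 0.16·ln(102000) + 0.44·ln(20000) = 2.4145 + 0.9382 + 1.3994 + 1.8452 + 4.3575 = 10.9548
CE = e^10.9548 ≈ 57228.08

$57,228.08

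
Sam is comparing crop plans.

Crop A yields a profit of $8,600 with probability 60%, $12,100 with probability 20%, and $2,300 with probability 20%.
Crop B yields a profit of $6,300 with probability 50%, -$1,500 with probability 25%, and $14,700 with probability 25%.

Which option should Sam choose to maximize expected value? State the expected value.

Crop A = 0.6 × 8600 + 0.2 × 12100 + 0.2 × 2300 = 5160 + 2420 + 460 = 8040
Crop B = 0.5 × 6300 + 0.25 × (-1500) + 0.25 × 14700 = 3150 − 375 + 3675 = 6450

Crop A ($8,040)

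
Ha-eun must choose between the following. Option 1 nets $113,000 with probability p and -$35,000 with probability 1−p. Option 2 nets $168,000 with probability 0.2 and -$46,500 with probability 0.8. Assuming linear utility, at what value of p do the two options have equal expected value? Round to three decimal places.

EV(Option 2) = 0.2 × 168000 + 0.8 × (-46500) = 33600 − 37200 = -3600
p·113000 + (1−p)·(-35000) = -3600
148000p − 35000 = -3600
p = (-3600 + 35000) / 148000

p = 0.212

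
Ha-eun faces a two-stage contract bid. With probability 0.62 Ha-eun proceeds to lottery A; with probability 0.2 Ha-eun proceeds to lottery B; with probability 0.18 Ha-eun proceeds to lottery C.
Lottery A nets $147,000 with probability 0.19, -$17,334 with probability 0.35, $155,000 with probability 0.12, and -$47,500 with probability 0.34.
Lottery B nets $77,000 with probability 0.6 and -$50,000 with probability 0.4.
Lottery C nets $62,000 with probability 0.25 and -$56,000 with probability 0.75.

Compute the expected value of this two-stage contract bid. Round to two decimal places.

EV(A) = 0.19 × 147000 + 0.35 × (-17334) + 0.12 × 155000 + 0.34 × (-47500) = 27930 − 6066.9 + 18600 − 16150 = 24313.1
EV(B) = 0.6 × 77000 + 0.4 × (-50000) = 46200 − 20000 = 26200
EV(C) = 0.25 × 62000 + 0.75 × (-56000) = 15500 − 42000 = -26500
Overall = 0.62 × 24313.1 + 0.2 × 26200 + 0.18 × (-26500) = 15074.122 + 5240 − 4770 = 15544.122

$15,544.12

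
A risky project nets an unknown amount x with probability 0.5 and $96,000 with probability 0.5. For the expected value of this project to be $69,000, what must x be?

0.5·x + 0.5·96000 = 69000
0.5·x = 69000 − 48000 = 21000
x = 21000 / 0.5 = 42000

x = $42,000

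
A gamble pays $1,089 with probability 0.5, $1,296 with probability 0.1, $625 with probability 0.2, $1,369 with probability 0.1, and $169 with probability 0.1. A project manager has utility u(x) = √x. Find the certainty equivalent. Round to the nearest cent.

$906.01

E[u] = 0.5·√1089 + 0.1·√1296 + 0.2·√625 + 0.1·√1369 + 0.1·√169 = 0.5·33 + 0.1·36 + 0.2·25 + 0.1·37 + 0.1·13 = 30.1
CE = (30.1)² = 906.01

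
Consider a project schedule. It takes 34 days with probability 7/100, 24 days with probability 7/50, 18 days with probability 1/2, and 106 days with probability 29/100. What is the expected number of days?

EV = 7/100 × 34 + 7/50 × 24 + 1/2 × 18 + 29/100 × 106 = 2.38 + 3.36 + 9 + 30.74 = 45.48

45.48 days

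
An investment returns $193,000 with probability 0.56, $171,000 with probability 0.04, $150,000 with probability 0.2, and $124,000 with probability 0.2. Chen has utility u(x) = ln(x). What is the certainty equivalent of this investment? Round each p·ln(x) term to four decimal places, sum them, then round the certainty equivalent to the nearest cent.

E[u] = 0.56·ln(193000) + 0.04·ln(171000) + 0.2·ln(150000) + 0.2·ln(124000) = 6.8154 + 0.4820 + 2.3837 + 2.3456 = 12.0267
CE = e^12.0267 ≈ 167158.88

$167,158.88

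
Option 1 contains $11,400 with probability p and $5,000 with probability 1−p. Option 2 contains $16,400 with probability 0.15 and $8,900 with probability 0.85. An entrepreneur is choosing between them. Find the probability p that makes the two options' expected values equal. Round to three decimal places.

p = 0.785

EV(Option 2) = 0.15 × 16400 + 0.85 × 8900 = 2460 + 7565 = 10025
p·11400 + (1−p)·5000 = 10025
6400p + 5000 = 10025
p = (10025 − 5000) / 6400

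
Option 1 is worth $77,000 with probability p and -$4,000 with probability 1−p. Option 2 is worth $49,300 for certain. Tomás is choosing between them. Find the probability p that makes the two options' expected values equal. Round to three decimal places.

p = 0.658

p·77000 + (1−p)·(-4000) = 49300
81000p − 4000 = 49300
p = (49300 + 4000) / 81000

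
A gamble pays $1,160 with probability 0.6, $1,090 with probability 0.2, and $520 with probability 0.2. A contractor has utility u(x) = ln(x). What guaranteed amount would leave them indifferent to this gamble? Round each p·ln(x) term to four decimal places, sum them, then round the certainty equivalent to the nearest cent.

E[u] = 0.6·ln(1160) + 0.2·ln(1090) + 0.2·ln(520) = 4.2337 + 1.3988 + 1.2508 = 6.8833
CE = e^6.8833 ≈ 975.84

$975.84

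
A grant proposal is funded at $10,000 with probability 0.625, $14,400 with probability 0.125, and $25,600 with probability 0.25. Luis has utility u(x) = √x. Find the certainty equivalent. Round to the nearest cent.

$13,806.25

E[u] = 0.625·√10000 + 0.125·√14400 + 0.25·√25600 = 0.625·100 + 0.125·120 + 0.25·160 = 117.5
CE = (117.5)² = 13806.25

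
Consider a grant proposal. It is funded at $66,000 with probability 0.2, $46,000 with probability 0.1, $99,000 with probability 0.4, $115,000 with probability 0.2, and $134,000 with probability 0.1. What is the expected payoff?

EV = 0.2 × 66000 + 0.1 × 46000 + 0.4 × 99000 + 0.2 × 115000 + 0.1 × 134000 = 13200 + 4600 + 39600 + 23000 + 13400 = 93800

$93,800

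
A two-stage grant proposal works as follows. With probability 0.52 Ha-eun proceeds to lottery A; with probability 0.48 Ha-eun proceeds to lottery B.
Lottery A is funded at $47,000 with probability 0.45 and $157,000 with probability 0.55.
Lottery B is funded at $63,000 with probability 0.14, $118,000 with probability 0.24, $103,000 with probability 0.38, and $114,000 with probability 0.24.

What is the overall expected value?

$105,647.20

EV(A) = 0.45 × 47000 + 0.55 × 157000 = 21150 + 86350 = 107500
EV(B) = 0.14 × 63000 + 0.24 × 118000 + 0.38 × 103000 + 0.24 × 114000 = 8820 + 28320 + 39140 + 27360 = 103640
Overall = 0.52 × 107500 + 0.48 × 103640 = 55900 + 49747.2 = 105647.2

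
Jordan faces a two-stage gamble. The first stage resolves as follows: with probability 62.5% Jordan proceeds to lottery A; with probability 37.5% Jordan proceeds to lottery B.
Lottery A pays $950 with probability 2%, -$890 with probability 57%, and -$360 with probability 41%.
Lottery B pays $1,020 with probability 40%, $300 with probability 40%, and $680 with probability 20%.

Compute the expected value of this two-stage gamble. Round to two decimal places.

EV(A) = 0.02 × 950 + 0.57 × (-890) + 0.41 × (-360) = 19 − 507.3 − 147.6 = -635.9
EV(B) = 0.4 × 1020 + 0.4 × 300 + 0.2 × 680 = 408 + 120 + 136 = 664
Overall = 0.625 × (-635.9) + 0.375 × 664 = -397.4375 + 249 = -148.4375

-$148.44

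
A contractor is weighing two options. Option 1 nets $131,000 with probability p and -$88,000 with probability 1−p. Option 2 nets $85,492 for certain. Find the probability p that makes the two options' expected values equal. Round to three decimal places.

p·131000 + (1−p)·(-88000) = 85492
219000p − 88000 = 85492
p = (85492 + 88000) / 219000

p = 0.792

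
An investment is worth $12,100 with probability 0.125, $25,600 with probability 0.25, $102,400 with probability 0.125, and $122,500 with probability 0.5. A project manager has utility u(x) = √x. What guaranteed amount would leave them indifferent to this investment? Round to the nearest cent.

E[u] = 0.125·√12100 + 0.25·√25600 + 0.125·√102400 + 0.5·√122500 = 0.125·110 + 0.25·160 + 0.125·320 + 0.5·350 = 268.75
CE = (268.75)² = 72226.5625

$72,226.56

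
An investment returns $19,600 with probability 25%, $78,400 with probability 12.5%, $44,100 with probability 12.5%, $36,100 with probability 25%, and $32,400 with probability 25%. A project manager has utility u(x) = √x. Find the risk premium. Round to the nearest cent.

E[u] = 0.25·√19600 + 0.125·√78400 + 0.125·√44100 + 0.25·√36100 + 0.25·√32400 = 0.25·140 + 0.125·280 + 0.125·210 + 0.25·190 + 0.25·180 = 188.75
CE = (188.75)² = 35626.5625
Risk premium = EV − CE = 37337.5 − 35626.5625 = 1710.9375

$1,710.94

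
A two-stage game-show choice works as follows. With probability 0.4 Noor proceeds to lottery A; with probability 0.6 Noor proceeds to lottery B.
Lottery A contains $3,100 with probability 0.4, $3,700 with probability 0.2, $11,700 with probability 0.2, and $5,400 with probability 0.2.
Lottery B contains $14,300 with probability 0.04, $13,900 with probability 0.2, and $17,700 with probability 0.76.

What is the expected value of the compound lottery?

EV(A) = 0.4 × 3100 + 0.2 × 3700 + 0.2 × 11700 + 0.2 × 5400 = 1240 + 740 + 2340 + 1080 = 5400
EV(B) = 0.04 × 14300 + 0.2 × 13900 + 0.76 × 17700 = 572 + 2780 + 13452 = 16804
Overall = 0.4 × 5400 + 0.6 × 16804 = 2160 + 10082.4 = 12242.4

$12,242.40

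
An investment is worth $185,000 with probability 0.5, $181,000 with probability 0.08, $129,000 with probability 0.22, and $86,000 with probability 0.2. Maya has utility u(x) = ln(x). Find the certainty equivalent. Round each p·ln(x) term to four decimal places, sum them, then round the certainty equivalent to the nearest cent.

E[u] = 0.5·ln(185000) + 0.08·ln(181000) + 0.22·ln(129000) + 0.2·ln(86000) = 6.0641 + 0.9685 + 2.5889 + 2.2724 = 11.8939
CE = e^11.8939 ≈ 146371.03

$146,371.03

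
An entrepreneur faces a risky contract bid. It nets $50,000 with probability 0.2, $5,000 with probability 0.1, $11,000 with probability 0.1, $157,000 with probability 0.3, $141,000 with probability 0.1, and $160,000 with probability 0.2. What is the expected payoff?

$104,800

EV = 0.2 × 50000 + 0.1 × 5000 + 0.1 × 11000 + 0.3 × 157000 + 0.1 × 141000 + 0.2 × 160000 = 10000 + 500 + 1100 + 47100 + 14100 + 32000 = 104800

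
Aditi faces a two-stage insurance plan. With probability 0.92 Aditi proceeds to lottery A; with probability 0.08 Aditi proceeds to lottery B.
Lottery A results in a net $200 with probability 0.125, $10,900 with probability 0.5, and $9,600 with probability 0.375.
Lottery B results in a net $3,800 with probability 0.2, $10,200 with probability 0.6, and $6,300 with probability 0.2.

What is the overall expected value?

EV(A) = 0.125 × 200 + 0.5 × 10900 + 0.375 × 9600 = 25 + 5450 + 3600 = 9075
EV(B) = 0.2 × 3800 + 0.6 × 10200 + 0.2 × 6300 = 760 + 6120 + 1260 = 8140
Overall = 0.92 × 9075 + 0.08 × 8140 = 8349 + 651.2 = 9000.2

$9,000.20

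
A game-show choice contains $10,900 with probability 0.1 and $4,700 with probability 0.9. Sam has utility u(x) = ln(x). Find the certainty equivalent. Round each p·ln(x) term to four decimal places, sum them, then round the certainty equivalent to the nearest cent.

E[u] = 0.1·ln(10900) + 0.9·ln(4700) = 0.9297 + 7.6098 = 8.5395
CE = e^8.5395 ≈ 5112.79

$5,112.79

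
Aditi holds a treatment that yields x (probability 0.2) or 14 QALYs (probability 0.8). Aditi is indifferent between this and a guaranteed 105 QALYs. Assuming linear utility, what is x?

0.2·x + 0.8·14 = 105
0.2·x = 105 − 11.2 = 93.8
x = 93.8 / 0.2 = 469

x = 469 QALYs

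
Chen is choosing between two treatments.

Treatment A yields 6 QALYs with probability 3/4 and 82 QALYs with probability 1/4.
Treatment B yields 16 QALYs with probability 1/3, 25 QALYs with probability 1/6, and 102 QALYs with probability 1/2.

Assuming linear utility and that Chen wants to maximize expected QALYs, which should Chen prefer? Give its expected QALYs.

Treatment A = 3/4 × 6 + 1/4 × 82 = 4.5 + 20.5 = 25
Treatment B = 1/3 × 16 + 1/6 × 25 + 1/2 × 102 = 5.3333 + 4.1667 + 51 = 60.5

Treatment B (60.5 QALYs)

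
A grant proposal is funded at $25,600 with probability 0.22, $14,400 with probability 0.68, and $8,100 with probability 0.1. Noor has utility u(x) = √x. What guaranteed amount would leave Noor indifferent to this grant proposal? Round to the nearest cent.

$15,825.64

E[u] = 0.22·√25600 + 0.68·√14400 + 0.1·√8100 = 0.22·160 + 0.68·120 + 0.1·90 = 125.8
CE = (125.8)² = 15825.64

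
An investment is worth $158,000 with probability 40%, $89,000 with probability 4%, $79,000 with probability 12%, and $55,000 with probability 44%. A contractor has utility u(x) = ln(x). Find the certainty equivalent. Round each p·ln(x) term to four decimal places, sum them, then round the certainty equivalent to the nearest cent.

E[u] = 0.4·ln(158000) + 0.04·ln(89000) + 0.12·ln(79000) + 0.44·ln(55000) = 4.7881 + 0.4559 + 1.3533 + 4.8026 = 11.3999
CE = e^11.3999 ≈ 89312.79

$89,312.79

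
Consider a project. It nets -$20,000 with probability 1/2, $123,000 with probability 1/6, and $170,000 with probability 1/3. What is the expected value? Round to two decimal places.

EV = 1/2 × (-20000) + 1/6 × 123000 + 1/3 × 170000 = -10000 + 20500 + 56666.6667 = 67166.6667

$67,166.67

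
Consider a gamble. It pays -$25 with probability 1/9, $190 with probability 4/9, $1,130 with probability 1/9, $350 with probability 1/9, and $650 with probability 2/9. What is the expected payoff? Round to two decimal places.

$390.56

EV = 1/9 × (-25) + 4/9 × 190 + 1/9 × 1130 + 1/9 × 350 + 2/9 × 650 = -2.7778 + 84.4444 + 125.5556 + 38.8889 + 144.4444 = 390.5556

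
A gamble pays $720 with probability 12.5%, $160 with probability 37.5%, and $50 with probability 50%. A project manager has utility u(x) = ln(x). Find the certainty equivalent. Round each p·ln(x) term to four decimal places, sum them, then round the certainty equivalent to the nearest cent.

E[u] = 0.125·ln(720) + 0.375·ln(160) + 0.5·ln(50) = 0.8224 + 1.9032 + 1.9560 = 4.6816
CE = e^4.6816 ≈ 107.94

$107.94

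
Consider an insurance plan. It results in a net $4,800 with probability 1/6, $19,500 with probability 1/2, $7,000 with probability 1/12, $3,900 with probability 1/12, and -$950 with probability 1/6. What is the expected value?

$11,300

EV = 1/6 × 4800 + 1/2 × 19500 + 1/12 × 7000 + 1/12 × 3900 + 1/6 × (-950) = 800 + 9750 + 583.3333 + 325 − 158.3333 = 11300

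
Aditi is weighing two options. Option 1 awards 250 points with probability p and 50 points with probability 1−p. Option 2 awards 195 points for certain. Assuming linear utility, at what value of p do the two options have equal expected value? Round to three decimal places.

p·250 + (1−p)·50 = 195
200p + 50 = 195
p = (195 − 50) / 200

p = 0.725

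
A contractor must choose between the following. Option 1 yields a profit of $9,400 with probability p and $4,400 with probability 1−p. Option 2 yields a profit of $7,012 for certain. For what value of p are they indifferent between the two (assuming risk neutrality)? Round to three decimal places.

p = 0.522

p·9400 + (1−p)·4400 = 7012
5000p + 4400 = 7012
p = (7012 − 4400) / 5000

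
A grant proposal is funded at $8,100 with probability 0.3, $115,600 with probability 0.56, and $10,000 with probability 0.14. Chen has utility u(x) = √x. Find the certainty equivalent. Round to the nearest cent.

$53,545.96

E[u] = 0.3·√8100 + 0.56·√115600 + 0.14·√10000 = 0.3·90 + 0.56·340 + 0.14·100 = 231.4
CE = (231.4)² = 53545.96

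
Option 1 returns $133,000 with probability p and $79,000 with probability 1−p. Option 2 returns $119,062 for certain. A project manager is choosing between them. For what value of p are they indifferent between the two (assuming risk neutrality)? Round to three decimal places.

p·133000 + (1−p)·79000 = 119062
54000p + 79000 = 119062
p = (119062 − 79000) / 54000

p = 0.742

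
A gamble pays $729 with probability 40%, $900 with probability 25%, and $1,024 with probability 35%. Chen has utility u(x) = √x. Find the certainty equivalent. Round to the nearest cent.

E[u] = 0.4·√729 + 0.25·√900 + 0.35·√1024 = 0.4·27 + 0.25·30 + 0.35·32 = 29.5
CE = (29.5)² = 870.25

$870.25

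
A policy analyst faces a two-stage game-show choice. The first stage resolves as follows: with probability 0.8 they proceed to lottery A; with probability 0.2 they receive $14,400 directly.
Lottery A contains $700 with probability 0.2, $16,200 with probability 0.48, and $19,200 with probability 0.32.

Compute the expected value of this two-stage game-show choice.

$14,128

EV(A) = 0.2 × 700 + 0.48 × 16200 + 0.32 × 19200 = 140 + 7776 + 6144 = 14060
Branch B: 14400 (certain)
Overall = 0.8 × 14060 + 0.2 × 14400 = 11248 + 2880 = 14128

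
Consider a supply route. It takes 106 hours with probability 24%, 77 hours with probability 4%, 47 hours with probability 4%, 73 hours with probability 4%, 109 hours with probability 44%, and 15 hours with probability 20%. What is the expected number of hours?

84.28 hours

EV = 0.24 × 106 + 0.04 × 77 + 0.04 × 47 + 0.04 × 73 + 0.44 × 109 + 0.2 × 15 = 25.44 + 3.08 + 1.88 + 2.92 + 47.96 + 3 = 84.28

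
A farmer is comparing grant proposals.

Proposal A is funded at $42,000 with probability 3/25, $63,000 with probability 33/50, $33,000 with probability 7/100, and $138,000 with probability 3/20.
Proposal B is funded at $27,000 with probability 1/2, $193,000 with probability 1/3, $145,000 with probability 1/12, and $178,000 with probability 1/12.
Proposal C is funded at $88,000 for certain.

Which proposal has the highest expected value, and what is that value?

Proposal B ($104,750)

Proposal A = 3/25 × 42000 + 33/50 × 63000 + 7/100 × 33000 + 3/20 × 138000 = 5040 + 41580 + 2310 + 20700 = 69630
Proposal B = 1/2 × 27000 + 1/3 × 193000 + 1/12 × 145000 + 1/12 × 178000 = 13500 + 64333.3333 + 12083.3333 + 14833.3333 = 104750
Proposal C: 88000 (certain)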